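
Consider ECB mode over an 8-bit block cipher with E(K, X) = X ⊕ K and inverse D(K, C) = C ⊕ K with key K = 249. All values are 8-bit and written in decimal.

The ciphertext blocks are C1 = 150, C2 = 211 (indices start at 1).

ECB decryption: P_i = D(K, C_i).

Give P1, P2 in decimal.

P1: D(K, 150) = 111.
P2: D(K, 211) = 42.

P1 = 111, P2 = 42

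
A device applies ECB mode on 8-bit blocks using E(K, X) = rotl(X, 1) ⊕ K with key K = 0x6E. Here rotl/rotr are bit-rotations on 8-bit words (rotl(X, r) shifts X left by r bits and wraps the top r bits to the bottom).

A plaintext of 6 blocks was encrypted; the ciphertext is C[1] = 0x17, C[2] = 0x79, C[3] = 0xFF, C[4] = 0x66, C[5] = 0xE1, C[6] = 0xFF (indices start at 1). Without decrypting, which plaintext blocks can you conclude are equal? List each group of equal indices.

ECB encrypts each block independently with the same key, so equal ciphertext blocks imply equal plaintext blocks.
C[3] = C[6] = 0xFF, so P[3] = P[6].

P[3] = P[6]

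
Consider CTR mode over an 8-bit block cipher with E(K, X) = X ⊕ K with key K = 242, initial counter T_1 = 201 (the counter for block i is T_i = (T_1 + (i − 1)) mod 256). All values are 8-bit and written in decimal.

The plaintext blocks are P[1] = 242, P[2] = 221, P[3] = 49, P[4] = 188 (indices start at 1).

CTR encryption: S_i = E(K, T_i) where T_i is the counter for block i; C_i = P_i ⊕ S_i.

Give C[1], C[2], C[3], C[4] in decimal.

C[1] = 201, C[2] = 229, C[3] = 8, C[4] = 130

C[1]: T = 201, S = E(K, T) = 59; 242 ⊕ 59 = 201.
C[2]: T = 202, S = E(K, T) = 56; 221 ⊕ 56 = 229.
C[3]: T = 203, S = E(K, T) = 57; 49 ⊕ 57 = 8.
C[4]: T = 204, S = E(K, T) = 62; 188 ⊕ 62 = 130.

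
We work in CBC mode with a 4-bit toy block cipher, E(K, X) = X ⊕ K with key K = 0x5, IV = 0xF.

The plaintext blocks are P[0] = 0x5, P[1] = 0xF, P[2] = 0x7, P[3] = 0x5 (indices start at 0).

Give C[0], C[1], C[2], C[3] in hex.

CBC encryption: C_i = E(K, P_i ⊕ C_{i−1}), with C_{−1} = IV.
C[0]: P[0] ⊕ 0xF = 0xA; E(K, 0xA) = 0xF.
C[1]: P[1] ⊕ 0xF = 0x0; E(K, 0x0) = 0x5.
C[2]: P[2] ⊕ 0x5 = 0x2; E(K, 0x2) = 0x7.
C[3]: P[3] ⊕ 0x7 = 0x2; E(K, 0x2) = 0x7.

C[0] = 0xF, C[1] = 0x5, C[2] = 0x7, C[3] = 0x7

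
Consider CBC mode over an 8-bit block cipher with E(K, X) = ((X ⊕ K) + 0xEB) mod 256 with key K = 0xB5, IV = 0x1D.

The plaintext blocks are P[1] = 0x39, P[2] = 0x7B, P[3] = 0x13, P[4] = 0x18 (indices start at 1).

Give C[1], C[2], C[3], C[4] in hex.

CBC encryption: C_i = E(K, P_i ⊕ C_{i−1}), with C_{0} = IV.
C[1]: P[1] ⊕ 0x1D = 0x24; E(K, 0x24) = 0x7C.
C[2]: P[2] ⊕ 0x7C = 0x07; E(K, 0x07) = 0x9D.
C[3]: P[3] ⊕ 0x9D = 0x8E; E(K, 0x8E) = 0x26.
C[4]: P[4] ⊕ 0x26 = 0x3E; E(K, 0x3E) = 0x76.

C[1] = 0x7C, C[2] = 0x9D, C[3] = 0x26, C[4] = 0x76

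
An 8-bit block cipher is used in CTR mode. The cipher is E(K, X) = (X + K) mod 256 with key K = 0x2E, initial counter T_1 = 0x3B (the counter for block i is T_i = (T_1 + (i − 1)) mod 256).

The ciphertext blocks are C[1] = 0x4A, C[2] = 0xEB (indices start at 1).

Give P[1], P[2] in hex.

CTR decryption: S_i = E(K, T_i) where T_i is the counter for block i; P_i = C_i ⊕ S_i.
P[1]: T = 0x3B, S = E(K, T) = 0x69; 0x4A ⊕ 0x69 = 0x23.
P[2]: T = 0x3C, S = E(K, T) = 0x6A; 0xEB ⊕ 0x6A = 0x81.

P[1] = 0x23, P[2] = 0x81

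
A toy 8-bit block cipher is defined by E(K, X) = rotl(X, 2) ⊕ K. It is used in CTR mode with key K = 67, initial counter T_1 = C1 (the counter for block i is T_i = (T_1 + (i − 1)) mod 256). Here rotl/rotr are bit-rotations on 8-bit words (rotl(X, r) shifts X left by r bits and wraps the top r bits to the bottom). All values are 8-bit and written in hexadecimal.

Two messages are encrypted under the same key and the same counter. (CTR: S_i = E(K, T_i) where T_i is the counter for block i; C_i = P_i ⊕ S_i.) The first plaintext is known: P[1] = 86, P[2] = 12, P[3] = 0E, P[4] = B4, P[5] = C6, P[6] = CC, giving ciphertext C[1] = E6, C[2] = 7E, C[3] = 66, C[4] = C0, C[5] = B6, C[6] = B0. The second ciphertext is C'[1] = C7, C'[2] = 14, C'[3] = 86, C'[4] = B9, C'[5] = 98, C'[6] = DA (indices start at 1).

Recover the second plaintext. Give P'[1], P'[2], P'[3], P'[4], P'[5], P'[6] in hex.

In CTR with a reused counter, both messages share the same keystream S_i, so C_i ⊕ C'_i = P_i ⊕ P'_i and thus P'_i = P_i ⊕ C_i ⊕ C'_i.
P'[1]: 86 ⊕ E6 ⊕ C7 = A7.
P'[2]: 12 ⊕ 7E ⊕ 14 = 78.
P'[3]: 0E ⊕ 66 ⊕ 86 = EE.
P'[4]: B4 ⊕ C0 ⊕ B9 = CD.
P'[5]: C6 ⊕ B6 ⊕ 98 = E8.
P'[6]: CC ⊕ B0 ⊕ DA = A6.

P'[1] = A7, P'[2] = 78, P'[3] = EE, P'[4] = CD, P'[5] = E8, P'[6] = A6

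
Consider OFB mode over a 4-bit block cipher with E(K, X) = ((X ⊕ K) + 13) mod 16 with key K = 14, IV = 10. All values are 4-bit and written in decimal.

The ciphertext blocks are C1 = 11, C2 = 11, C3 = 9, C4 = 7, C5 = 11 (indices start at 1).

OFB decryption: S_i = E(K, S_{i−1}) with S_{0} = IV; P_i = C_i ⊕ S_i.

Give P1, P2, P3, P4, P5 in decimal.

P1 = 10, P2 = 7, P3 = 6, P4 = 9, P5 = 6

P1: S = E(K, 10) = 1; 11 ⊕ 1 = 10.
P2: S = E(K, 1) = 12; 11 ⊕ 12 = 7.
P3: S = E(K, 12) = 15; 9 ⊕ 15 = 6.
P4: S = E(K, 15) = 14; 7 ⊕ 14 = 9.
P5: S = E(K, 14) = 13; 11 ⊕ 13 = 6.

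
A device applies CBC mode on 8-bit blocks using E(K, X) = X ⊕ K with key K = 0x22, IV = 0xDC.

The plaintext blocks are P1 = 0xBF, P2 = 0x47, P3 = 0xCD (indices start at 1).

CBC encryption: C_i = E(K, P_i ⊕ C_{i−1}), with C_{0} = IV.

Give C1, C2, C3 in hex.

C1: P1 ⊕ 0xDC = 0x63; E(K, 0x63) = 0x41.
C2: P2 ⊕ 0x41 = 0x06; E(K, 0x06) = 0x24.
C3: P3 ⊕ 0x24 = 0xE9; E(K, 0xE9) = 0xCB.

C1 = 0x41, C2 = 0x24, C3 = 0xCB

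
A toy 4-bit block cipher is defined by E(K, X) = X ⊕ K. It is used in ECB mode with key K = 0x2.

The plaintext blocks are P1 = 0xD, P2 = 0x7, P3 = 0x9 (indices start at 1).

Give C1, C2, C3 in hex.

ECB encryption: C_i = E(K, P_i).
C1: E(K, 0xD) = 0xF.
C2: E(K, 0x7) = 0x5.
C3: E(K, 0x9) = 0xB.

C1 = 0xF, C2 = 0x5, C3 = 0xB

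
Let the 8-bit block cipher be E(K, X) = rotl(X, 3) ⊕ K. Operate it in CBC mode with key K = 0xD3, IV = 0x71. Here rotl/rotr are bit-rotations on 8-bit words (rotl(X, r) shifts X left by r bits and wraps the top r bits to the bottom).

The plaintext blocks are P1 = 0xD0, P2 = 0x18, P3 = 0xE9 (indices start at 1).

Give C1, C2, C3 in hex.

C1 = 0xDE, C2 = 0xE5, C3 = 0xB3

CBC encryption: C_i = E(K, P_i ⊕ C_{i−1}), with C_{0} = IV.
C1: P1 ⊕ 0x71 = 0xA1; E(K, 0xA1) = 0xDE.
C2: P2 ⊕ 0xDE = 0xC6; E(K, 0xC6) = 0xE5.
C3: P3 ⊕ 0xE5 = 0x0C; E(K, 0x0C) = 0xB3.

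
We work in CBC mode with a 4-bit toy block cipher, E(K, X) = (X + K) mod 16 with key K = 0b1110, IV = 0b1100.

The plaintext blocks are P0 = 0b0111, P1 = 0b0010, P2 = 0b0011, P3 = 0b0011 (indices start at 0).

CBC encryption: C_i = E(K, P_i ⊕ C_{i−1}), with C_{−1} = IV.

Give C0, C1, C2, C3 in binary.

C0 = 0b1001, C1 = 0b1001, C2 = 0b1000, C3 = 0b1001

C0: P0 ⊕ 0b1100 = 0b1011; E(K, 0b1011) = 0b1001.
C1: P1 ⊕ 0b1001 = 0b1011; E(K, 0b1011) = 0b1001.
C2: P2 ⊕ 0b1001 = 0b1010; E(K, 0b1010) = 0b1000.
C3: P3 ⊕ 0b1000 = 0b1011; E(K, 0b1011) = 0b1001.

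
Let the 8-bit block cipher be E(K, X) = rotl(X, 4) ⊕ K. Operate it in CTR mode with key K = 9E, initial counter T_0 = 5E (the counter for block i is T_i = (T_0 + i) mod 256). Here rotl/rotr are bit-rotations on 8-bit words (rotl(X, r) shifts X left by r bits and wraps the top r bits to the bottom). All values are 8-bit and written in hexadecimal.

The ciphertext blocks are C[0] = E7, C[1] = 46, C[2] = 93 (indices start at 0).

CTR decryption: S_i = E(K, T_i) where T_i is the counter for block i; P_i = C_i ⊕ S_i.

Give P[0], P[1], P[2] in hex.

P[0] = 9C, P[1] = 2D, P[2] = 0B

P[0]: T = 5E, S = E(K, T) = 7B; E7 ⊕ 7B = 9C.
P[1]: T = 5F, S = E(K, T) = 6B; 46 ⊕ 6B = 2D.
P[2]: T = 60, S = E(K, T) = 98; 93 ⊕ 98 = 0B.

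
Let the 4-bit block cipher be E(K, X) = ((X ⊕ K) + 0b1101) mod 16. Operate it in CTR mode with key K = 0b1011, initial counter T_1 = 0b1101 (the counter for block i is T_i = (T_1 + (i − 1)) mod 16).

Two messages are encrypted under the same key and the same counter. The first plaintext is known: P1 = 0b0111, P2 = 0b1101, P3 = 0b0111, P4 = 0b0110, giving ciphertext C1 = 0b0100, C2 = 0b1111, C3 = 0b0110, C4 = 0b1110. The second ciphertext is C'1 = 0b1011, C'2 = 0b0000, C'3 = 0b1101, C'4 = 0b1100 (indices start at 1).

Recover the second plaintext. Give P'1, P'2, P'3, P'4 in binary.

In CTR with a reused counter, both messages share the same keystream S_i, so C_i ⊕ C'_i = P_i ⊕ P'_i and thus P'_i = P_i ⊕ C_i ⊕ C'_i.
P'1: 0b0111 ⊕ 0b0100 ⊕ 0b1011 = 0b1000.
P'2: 0b1101 ⊕ 0b1111 ⊕ 0b0000 = 0b0010.
P'3: 0b0111 ⊕ 0b0110 ⊕ 0b1101 = 0b1100.
P'4: 0b0110 ⊕ 0b1110 ⊕ 0b1100 = 0b0100.

P'1 = 0b1000, P'2 = 0b0010, P'3 = 0b1100, P'4 = 0b0100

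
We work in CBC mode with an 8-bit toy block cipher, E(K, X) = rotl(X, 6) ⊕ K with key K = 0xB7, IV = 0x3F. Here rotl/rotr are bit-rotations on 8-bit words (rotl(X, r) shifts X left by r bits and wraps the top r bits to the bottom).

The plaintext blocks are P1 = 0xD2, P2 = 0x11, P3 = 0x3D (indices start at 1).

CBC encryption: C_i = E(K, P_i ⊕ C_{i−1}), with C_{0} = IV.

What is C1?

C1 = 0xCC

C1: P1 ⊕ 0x3F = 0xED; E(K, 0xED) = 0xCC.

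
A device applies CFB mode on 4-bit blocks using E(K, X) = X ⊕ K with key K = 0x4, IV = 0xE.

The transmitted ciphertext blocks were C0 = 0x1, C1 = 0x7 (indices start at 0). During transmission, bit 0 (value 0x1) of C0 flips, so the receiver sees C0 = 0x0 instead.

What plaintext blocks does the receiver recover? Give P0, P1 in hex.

P0 = 0xA, P1 = 0x3

CFB decryption: P_i = C_i ⊕ E(K, C_{i−1}), with C_{−1} = IV.
Only C0 changed, to 0x0. In CFB, a change in C_i flips the same bit in P_i and garbles P_{i+1}. Decrypting the received ciphertext:
P0: E(K, 0xE) = 0xA; 0x0 ⊕ 0xA = 0xA.
P1: E(K, 0x0) = 0x4; 0x7 ⊕ 0x4 = 0x3.
Blocks that differ from the original plaintext: P0, P1.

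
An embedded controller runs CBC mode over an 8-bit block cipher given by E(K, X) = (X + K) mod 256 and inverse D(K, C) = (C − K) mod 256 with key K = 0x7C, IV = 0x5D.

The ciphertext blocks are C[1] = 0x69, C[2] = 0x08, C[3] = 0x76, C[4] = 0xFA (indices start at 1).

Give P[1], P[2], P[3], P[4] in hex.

P[1] = 0xB0, P[2] = 0xE5, P[3] = 0xF2, P[4] = 0x08

CBC decryption: P_i = D(K, C_i) ⊕ C_{i−1}, with C_{0} = IV.
P[1]: D(K, 0x69) = 0xED; 0xED ⊕ 0x5D = 0xB0.
P[2]: D(K, 0x08) = 0x8C; 0x8C ⊕ 0x69 = 0xE5.
P[3]: D(K, 0x76) = 0xFA; 0xFA ⊕ 0x08 = 0xF2.
P[4]: D(K, 0xFA) = 0x7E; 0x7E ⊕ 0x76 = 0x08.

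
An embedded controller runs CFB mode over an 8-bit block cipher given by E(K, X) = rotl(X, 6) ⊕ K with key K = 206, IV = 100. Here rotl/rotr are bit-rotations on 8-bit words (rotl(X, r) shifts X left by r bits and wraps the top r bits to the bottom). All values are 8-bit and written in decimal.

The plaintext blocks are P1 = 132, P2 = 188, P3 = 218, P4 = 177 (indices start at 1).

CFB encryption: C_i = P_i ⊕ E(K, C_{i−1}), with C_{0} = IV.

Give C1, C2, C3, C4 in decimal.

C1 = 83, C2 = 166, C3 = 189, C4 = 16

C1: E(K, 100) = 215; 132 ⊕ 215 = 83.
C2: E(K, 83) = 26; 188 ⊕ 26 = 166.
C3: E(K, 166) = 103; 218 ⊕ 103 = 189.
C4: E(K, 189) = 161; 177 ⊕ 161 = 16.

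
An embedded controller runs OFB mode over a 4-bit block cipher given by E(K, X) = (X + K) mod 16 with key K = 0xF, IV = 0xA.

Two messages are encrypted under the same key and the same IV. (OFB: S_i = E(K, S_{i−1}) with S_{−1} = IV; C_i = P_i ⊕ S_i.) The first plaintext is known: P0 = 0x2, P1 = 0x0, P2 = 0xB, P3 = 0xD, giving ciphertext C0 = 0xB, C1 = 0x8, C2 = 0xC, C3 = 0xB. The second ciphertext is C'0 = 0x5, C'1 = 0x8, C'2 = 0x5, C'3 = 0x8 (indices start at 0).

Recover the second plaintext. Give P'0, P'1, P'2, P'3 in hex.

In OFB with a reused IV, both messages share the same keystream S_i, so C_i ⊕ C'_i = P_i ⊕ P'_i and thus P'_i = P_i ⊕ C_i ⊕ C'_i.
P'0: 0x2 ⊕ 0xB ⊕ 0x5 = 0xC.
P'1: 0x0 ⊕ 0x8 ⊕ 0x8 = 0x0.
P'2: 0xB ⊕ 0xC ⊕ 0x5 = 0x2.
P'3: 0xD ⊕ 0xB ⊕ 0x8 = 0xE.

P'0 = 0xC, P'1 = 0x0, P'2 = 0x2, P'3 = 0xE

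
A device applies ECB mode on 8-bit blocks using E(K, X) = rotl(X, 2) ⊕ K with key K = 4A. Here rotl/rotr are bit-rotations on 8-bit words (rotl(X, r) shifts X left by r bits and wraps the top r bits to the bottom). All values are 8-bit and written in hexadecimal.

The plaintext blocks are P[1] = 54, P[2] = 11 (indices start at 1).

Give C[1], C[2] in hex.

C[1] = 1B, C[2] = 0E

ECB encryption: C_i = E(K, P_i).
C[1]: E(K, 54) = 1B.
C[2]: E(K, 11) = 0E.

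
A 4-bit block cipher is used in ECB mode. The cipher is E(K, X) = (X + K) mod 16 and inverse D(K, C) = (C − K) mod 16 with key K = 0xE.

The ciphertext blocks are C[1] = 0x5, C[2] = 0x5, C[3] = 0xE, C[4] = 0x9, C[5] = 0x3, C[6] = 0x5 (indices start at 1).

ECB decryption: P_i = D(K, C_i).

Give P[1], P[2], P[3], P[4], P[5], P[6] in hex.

P[1]: D(K, 0x5) = 0x7.
P[2]: D(K, 0x5) = 0x7.
P[3]: D(K, 0xE) = 0x0.
P[4]: D(K, 0x9) = 0xB.
P[5]: D(K, 0x3) = 0x5.
P[6]: D(K, 0x5) = 0x7.

P[1] = 0x7, P[2] = 0x7, P[3] = 0x0, P[4] = 0xB, P[5] = 0x5, P[6] = 0x7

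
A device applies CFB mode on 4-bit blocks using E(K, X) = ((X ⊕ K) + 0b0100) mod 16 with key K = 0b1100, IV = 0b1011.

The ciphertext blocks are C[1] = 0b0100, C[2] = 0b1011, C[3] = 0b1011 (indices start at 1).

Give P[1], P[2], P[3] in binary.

CFB decryption: P_i = C_i ⊕ E(K, C_{i−1}), with C_{0} = IV.
P[1]: E(K, 0b1011) = 0b1011; 0b0100 ⊕ 0b1011 = 0b1111.
P[2]: E(K, 0b0100) = 0b1100; 0b1011 ⊕ 0b1100 = 0b0111.
P[3]: E(K, 0b1011) = 0b1011; 0b1011 ⊕ 0b1011 = 0b0000.

P[1] = 0b1111, P[2] = 0b0111, P[3] = 0b0000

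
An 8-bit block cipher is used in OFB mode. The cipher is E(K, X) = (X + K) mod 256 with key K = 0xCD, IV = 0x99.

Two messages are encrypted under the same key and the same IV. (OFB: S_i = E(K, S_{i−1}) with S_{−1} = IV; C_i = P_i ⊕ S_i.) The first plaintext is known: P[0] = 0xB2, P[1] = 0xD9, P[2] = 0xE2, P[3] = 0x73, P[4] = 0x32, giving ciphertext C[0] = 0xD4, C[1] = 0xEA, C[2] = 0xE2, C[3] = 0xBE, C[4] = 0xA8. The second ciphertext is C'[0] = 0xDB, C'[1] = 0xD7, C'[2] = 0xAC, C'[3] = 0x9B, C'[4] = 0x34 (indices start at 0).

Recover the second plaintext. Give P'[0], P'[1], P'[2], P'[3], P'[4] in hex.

In OFB with a reused IV, both messages share the same keystream S_i, so C_i ⊕ C'_i = P_i ⊕ P'_i and thus P'_i = P_i ⊕ C_i ⊕ C'_i.
P'[0]: 0xB2 ⊕ 0xD4 ⊕ 0xDB = 0xBD.
P'[1]: 0xD9 ⊕ 0xEA ⊕ 0xD7 = 0xE4.
P'[2]: 0xE2 ⊕ 0xE2 ⊕ 0xAC = 0xAC.
P'[3]: 0x73 ⊕ 0xBE ⊕ 0x9B = 0x56.
P'[4]: 0x32 ⊕ 0xA8 ⊕ 0x34 = 0xAE.

P'[0] = 0xBD, P'[1] = 0xE4, P'[2] = 0xAC, P'[3] = 0x56, P'[4] = 0xAE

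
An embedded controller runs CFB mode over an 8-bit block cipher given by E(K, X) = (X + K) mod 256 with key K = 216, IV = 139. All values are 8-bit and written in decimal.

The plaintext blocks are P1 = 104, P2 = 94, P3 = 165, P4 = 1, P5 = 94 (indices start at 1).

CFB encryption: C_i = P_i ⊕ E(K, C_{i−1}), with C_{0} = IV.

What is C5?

C1: E(K, 139) = 99; 104 ⊕ 99 = 11.
C2: E(K, 11) = 227; 94 ⊕ 227 = 189.
C3: E(K, 189) = 149; 165 ⊕ 149 = 48.
C4: E(K, 48) = 8; 1 ⊕ 8 = 9.
C5: E(K, 9) = 225; 94 ⊕ 225 = 191.

C5 = 191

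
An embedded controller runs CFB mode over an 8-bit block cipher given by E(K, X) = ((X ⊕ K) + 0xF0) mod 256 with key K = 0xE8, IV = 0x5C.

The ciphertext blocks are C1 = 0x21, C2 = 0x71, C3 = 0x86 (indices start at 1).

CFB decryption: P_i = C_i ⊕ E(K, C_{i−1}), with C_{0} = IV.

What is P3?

P3 = 0x0F

P3: E(K, 0x71) = 0x89; 0x86 ⊕ 0x89 = 0x0F.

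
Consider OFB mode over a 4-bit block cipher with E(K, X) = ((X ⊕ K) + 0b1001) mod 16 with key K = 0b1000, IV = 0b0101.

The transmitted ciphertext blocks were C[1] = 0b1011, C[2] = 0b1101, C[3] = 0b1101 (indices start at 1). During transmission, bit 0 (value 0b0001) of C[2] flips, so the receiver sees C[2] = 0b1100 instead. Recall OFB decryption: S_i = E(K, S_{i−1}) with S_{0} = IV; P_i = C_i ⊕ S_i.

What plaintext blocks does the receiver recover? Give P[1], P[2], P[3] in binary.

Only C[2] changed, to 0b1100. In OFB, a change in C_i flips the same bit in P_i only; the keystream is unaffected. Decrypting the received ciphertext:
P[1]: S = E(K, 0b0101) = 0b0110; 0b1011 ⊕ 0b0110 = 0b1101.
P[2]: S = E(K, 0b0110) = 0b0111; 0b1100 ⊕ 0b0111 = 0b1011.
P[3]: S = E(K, 0b0111) = 0b1000; 0b1101 ⊕ 0b1000 = 0b0101.
Blocks that differ from the original plaintext: P[2].

P[1] = 0b1101, P[2] = 0b1011, P[3] = 0b0101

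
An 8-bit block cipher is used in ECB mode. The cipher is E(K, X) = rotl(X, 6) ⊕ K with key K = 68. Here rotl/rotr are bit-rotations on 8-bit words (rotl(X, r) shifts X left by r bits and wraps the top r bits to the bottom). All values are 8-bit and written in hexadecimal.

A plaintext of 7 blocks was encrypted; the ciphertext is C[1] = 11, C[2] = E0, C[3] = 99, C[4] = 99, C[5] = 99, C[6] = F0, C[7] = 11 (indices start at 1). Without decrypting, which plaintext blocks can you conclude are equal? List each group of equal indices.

ECB encrypts each block independently with the same key, so equal ciphertext blocks imply equal plaintext blocks.
C[1] = C[7] = 11, so P[1] = P[7].
C[3] = C[4] = C[5] = 99, so P[3] = P[4] = P[5].

P[1] = P[7]; P[3] = P[4] = P[5]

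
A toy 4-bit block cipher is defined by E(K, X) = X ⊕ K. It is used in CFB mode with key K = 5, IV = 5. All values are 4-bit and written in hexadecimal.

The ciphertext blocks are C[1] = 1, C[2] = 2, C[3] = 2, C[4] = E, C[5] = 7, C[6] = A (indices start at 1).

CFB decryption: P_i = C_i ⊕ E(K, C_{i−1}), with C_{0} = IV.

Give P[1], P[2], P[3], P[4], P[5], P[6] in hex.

P[1] = 1, P[2] = 6, P[3] = 5, P[4] = 9, P[5] = C, P[6] = 8

P[1]: E(K, 5) = 0; 1 ⊕ 0 = 1.
P[2]: E(K, 1) = 4; 2 ⊕ 4 = 6.
P[3]: E(K, 2) = 7; 2 ⊕ 7 = 5.
P[4]: E(K, 2) = 7; E ⊕ 7 = 9.
P[5]: E(K, E) = B; 7 ⊕ B = C.
P[6]: E(K, 7) = 2; A ⊕ 2 = 8.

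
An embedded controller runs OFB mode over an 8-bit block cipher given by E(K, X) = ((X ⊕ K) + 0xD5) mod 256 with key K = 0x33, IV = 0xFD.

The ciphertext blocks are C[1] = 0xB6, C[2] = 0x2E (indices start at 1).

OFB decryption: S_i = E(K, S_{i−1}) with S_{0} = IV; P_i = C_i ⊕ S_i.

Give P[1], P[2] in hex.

P[1] = 0x15, P[2] = 0x4B

P[1]: S = E(K, 0xFD) = 0xA3; 0xB6 ⊕ 0xA3 = 0x15.
P[2]: S = E(K, 0xA3) = 0x65; 0x2E ⊕ 0x65 = 0x4B.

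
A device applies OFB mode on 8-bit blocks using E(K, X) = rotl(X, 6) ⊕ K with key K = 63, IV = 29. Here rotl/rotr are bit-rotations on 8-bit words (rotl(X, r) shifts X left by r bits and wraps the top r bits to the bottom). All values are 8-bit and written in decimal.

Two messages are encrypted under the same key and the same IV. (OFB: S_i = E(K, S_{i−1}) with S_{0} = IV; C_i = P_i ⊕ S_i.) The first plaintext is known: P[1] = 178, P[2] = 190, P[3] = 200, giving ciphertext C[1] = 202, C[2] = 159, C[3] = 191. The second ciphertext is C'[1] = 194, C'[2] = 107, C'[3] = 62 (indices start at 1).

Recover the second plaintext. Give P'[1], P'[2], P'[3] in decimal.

P'[1] = 186, P'[2] = 74, P'[3] = 73

In OFB with a reused IV, both messages share the same keystream S_i, so C_i ⊕ C'_i = P_i ⊕ P'_i and thus P'_i = P_i ⊕ C_i ⊕ C'_i.
P'[1]: 178 ⊕ 202 ⊕ 194 = 186.
P'[2]: 190 ⊕ 159 ⊕ 107 = 74.
P'[3]: 200 ⊕ 191 ⊕ 62 = 73.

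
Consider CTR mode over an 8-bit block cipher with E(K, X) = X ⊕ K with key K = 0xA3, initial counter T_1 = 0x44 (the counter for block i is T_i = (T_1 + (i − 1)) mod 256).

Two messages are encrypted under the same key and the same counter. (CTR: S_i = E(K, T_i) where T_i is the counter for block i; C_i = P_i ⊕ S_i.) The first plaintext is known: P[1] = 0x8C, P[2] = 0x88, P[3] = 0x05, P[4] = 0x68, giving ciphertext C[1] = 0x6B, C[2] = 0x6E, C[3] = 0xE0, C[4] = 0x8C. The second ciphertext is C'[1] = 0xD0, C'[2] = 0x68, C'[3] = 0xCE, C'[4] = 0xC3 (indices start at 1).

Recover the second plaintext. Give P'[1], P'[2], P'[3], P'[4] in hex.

P'[1] = 0x37, P'[2] = 0x8E, P'[3] = 0x2B, P'[4] = 0x27

In CTR with a reused counter, both messages share the same keystream S_i, so C_i ⊕ C'_i = P_i ⊕ P'_i and thus P'_i = P_i ⊕ C_i ⊕ C'_i.
P'[1]: 0x8C ⊕ 0x6B ⊕ 0xD0 = 0x37.
P'[2]: 0x88 ⊕ 0x6E ⊕ 0x68 = 0x8E.
P'[3]: 0x05 ⊕ 0xE0 ⊕ 0xCE = 0x2B.
P'[4]: 0x68 ⊕ 0x8C ⊕ 0xC3 = 0x27.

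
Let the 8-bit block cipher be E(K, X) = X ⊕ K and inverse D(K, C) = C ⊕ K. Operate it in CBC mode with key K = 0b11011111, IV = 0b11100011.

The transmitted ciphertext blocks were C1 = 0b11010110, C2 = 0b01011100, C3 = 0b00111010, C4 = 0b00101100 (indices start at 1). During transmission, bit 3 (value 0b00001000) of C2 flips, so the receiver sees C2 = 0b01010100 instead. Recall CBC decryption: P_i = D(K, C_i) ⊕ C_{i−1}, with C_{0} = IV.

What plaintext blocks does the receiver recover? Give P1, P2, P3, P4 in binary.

P1 = 0b11101010, P2 = 0b01011101, P3 = 0b10110001, P4 = 0b11001001

Only C2 changed, to 0b01010100. In CBC, a change in C_i garbles P_i and flips the same bit in P_{i+1}. Decrypting the received ciphertext:
P1: D(K, 0b11010110) = 0b00001001; 0b00001001 ⊕ 0b11100011 = 0b11101010.
P2: D(K, 0b01010100) = 0b10001011; 0b10001011 ⊕ 0b11010110 = 0b01011101.
P3: D(K, 0b00111010) = 0b11100101; 0b11100101 ⊕ 0b01010100 = 0b10110001.
P4: D(K, 0b00101100) = 0b11110011; 0b11110011 ⊕ 0b00111010 = 0b11001001.
Blocks that differ from the original plaintext: P2, P3.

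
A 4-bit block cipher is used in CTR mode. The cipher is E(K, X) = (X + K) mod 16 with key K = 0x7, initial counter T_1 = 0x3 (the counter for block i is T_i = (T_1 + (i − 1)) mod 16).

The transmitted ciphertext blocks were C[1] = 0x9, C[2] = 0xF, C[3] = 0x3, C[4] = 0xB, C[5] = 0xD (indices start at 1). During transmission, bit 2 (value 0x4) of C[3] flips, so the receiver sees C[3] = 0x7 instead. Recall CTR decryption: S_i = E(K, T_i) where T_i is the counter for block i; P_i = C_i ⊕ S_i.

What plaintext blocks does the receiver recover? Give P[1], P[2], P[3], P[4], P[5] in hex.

P[1] = 0x3, P[2] = 0x4, P[3] = 0xB, P[4] = 0x6, P[5] = 0x3

Only C[3] changed, to 0x7. In CTR, a change in C_i flips the same bit in P_i only; the keystream is unaffected. Decrypting the received ciphertext:
P[1]: T = 0x3, S = E(K, T) = 0xA; 0x9 ⊕ 0xA = 0x3.
P[2]: T = 0x4, S = E(K, T) = 0xB; 0xF ⊕ 0xB = 0x4.
P[3]: T = 0x5, S = E(K, T) = 0xC; 0x7 ⊕ 0xC = 0xB.
P[4]: T = 0x6, S = E(K, T) = 0xD; 0xB ⊕ 0xD = 0x6.
P[5]: T = 0x7, S = E(K, T) = 0xE; 0xD ⊕ 0xE = 0x3.
Blocks that differ from the original plaintext: P[3].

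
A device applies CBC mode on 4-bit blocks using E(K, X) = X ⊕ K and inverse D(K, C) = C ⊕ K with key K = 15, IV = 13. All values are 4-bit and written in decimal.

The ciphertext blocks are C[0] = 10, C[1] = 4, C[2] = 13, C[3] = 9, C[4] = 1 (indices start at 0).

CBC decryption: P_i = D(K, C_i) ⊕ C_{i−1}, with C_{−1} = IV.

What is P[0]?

P[0] = 8

P[0]: D(K, 10) = 5; 5 ⊕ 13 = 8.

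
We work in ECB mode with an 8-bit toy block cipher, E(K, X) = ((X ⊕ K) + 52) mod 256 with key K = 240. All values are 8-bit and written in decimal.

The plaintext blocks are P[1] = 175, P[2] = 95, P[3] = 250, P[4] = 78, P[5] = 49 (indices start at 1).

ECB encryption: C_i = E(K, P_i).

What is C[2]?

C[2]: E(K, 95) = 227.

C[2] = 227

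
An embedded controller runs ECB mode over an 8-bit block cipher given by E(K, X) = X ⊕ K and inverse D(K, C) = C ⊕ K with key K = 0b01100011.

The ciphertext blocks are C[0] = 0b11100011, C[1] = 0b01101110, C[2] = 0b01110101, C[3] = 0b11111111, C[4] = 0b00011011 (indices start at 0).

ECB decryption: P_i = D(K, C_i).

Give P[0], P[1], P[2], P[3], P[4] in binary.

P[0]: D(K, 0b11100011) = 0b10000000.
P[1]: D(K, 0b01101110) = 0b00001101.
P[2]: D(K, 0b01110101) = 0b00010110.
P[3]: D(K, 0b11111111) = 0b10011100.
P[4]: D(K, 0b00011011) = 0b01111000.

P[0] = 0b10000000, P[1] = 0b00001101, P[2] = 0b00010110, P[3] = 0b10011100, P[4] = 0b01111000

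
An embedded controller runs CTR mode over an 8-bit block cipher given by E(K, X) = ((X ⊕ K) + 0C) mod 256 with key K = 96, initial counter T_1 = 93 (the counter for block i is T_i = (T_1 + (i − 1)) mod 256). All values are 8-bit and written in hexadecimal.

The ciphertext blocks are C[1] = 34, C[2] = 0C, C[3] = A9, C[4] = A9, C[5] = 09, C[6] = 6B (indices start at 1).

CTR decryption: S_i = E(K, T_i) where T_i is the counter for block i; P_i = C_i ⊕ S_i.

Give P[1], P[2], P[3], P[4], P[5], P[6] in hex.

P[1]: T = 93, S = E(K, T) = 11; 34 ⊕ 11 = 25.
P[2]: T = 94, S = E(K, T) = 0E; 0C ⊕ 0E = 02.
P[3]: T = 95, S = E(K, T) = 0F; A9 ⊕ 0F = A6.
P[4]: T = 96, S = E(K, T) = 0C; A9 ⊕ 0C = A5.
P[5]: T = 97, S = E(K, T) = 0D; 09 ⊕ 0D = 04.
P[6]: T = 98, S = E(K, T) = 1A; 6B ⊕ 1A = 71.

P[1] = 25, P[2] = 02, P[3] = A6, P[4] = A5, P[5] = 04, P[6] = 71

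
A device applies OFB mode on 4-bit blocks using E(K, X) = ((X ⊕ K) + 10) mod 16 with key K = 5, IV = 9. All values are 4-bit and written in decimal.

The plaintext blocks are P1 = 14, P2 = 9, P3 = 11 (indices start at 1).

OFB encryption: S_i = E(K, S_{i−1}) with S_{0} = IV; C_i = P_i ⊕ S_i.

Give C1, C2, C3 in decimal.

C1: S = E(K, 9) = 6; 14 ⊕ 6 = 8.
C2: S = E(K, 6) = 13; 9 ⊕ 13 = 4.
C3: S = E(K, 13) = 2; 11 ⊕ 2 = 9.

C1 = 8, C2 = 4, C3 = 9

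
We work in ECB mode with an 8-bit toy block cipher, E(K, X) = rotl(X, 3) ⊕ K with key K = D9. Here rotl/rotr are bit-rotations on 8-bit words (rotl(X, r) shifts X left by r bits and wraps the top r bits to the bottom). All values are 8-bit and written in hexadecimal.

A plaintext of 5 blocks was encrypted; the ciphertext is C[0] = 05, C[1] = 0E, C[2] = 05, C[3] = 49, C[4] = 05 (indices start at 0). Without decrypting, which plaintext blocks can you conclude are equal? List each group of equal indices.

P[0] = P[2] = P[4]

ECB encrypts each block independently with the same key, so equal ciphertext blocks imply equal plaintext blocks.
C[0] = C[2] = C[4] = 05, so P[0] = P[2] = P[4].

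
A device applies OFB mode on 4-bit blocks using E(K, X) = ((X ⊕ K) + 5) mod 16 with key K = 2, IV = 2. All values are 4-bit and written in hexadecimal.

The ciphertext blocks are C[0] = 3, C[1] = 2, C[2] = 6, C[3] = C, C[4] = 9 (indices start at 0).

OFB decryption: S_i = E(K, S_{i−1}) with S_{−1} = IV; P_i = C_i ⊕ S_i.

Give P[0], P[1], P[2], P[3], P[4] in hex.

P[0] = 6, P[1] = E, P[2] = 5, P[3] = A, P[4] = 0

P[0]: S = E(K, 2) = 5; 3 ⊕ 5 = 6.
P[1]: S = E(K, 5) = C; 2 ⊕ C = E.
P[2]: S = E(K, C) = 3; 6 ⊕ 3 = 5.
P[3]: S = E(K, 3) = 6; C ⊕ 6 = A.
P[4]: S = E(K, 6) = 9; 9 ⊕ 9 = 0.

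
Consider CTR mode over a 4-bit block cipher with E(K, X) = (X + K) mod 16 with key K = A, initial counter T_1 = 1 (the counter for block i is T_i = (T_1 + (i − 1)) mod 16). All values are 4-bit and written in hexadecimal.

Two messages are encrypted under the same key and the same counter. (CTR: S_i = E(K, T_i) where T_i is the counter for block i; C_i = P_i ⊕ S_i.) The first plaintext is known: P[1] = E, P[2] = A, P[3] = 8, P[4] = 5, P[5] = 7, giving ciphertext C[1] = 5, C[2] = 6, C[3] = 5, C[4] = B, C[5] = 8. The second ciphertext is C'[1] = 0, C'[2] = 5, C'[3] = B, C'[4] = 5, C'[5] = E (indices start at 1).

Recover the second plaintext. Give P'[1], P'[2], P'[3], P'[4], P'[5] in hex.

In CTR with a reused counter, both messages share the same keystream S_i, so C_i ⊕ C'_i = P_i ⊕ P'_i and thus P'_i = P_i ⊕ C_i ⊕ C'_i.
P'[1]: E ⊕ 5 ⊕ 0 = B.
P'[2]: A ⊕ 6 ⊕ 5 = 9.
P'[3]: 8 ⊕ 5 ⊕ B = 6.
P'[4]: 5 ⊕ B ⊕ 5 = B.
P'[5]: 7 ⊕ 8 ⊕ E = 1.

P'[1] = B, P'[2] = 9, P'[3] = 6, P'[4] = B, P'[5] = 1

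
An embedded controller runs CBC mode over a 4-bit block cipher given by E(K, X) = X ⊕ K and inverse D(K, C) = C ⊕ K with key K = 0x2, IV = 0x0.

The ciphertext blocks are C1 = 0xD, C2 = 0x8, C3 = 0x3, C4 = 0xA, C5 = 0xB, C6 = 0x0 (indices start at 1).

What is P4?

CBC decryption: P_i = D(K, C_i) ⊕ C_{i−1}, with C_{0} = IV.
P4: D(K, 0xA) = 0x8; 0x8 ⊕ 0x3 = 0xB.

P4 = 0xB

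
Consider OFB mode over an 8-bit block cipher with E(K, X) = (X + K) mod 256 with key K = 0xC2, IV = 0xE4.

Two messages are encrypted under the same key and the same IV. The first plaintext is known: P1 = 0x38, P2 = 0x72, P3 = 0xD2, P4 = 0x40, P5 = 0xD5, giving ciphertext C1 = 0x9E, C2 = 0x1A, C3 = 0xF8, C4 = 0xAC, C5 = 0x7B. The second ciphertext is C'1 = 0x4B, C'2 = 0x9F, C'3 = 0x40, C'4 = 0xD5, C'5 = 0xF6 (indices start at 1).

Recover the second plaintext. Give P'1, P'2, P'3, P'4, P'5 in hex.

P'1 = 0xED, P'2 = 0xF7, P'3 = 0x6A, P'4 = 0x39, P'5 = 0x58

In OFB with a reused IV, both messages share the same keystream S_i, so C_i ⊕ C'_i = P_i ⊕ P'_i and thus P'_i = P_i ⊕ C_i ⊕ C'_i.
P'1: 0x38 ⊕ 0x9E ⊕ 0x4B = 0xED.
P'2: 0x72 ⊕ 0x1A ⊕ 0x9F = 0xF7.
P'3: 0xD2 ⊕ 0xF8 ⊕ 0x40 = 0x6A.
P'4: 0x40 ⊕ 0xAC ⊕ 0xD5 = 0x39.
P'5: 0xD5 ⊕ 0x7B ⊕ 0xF6 = 0x58.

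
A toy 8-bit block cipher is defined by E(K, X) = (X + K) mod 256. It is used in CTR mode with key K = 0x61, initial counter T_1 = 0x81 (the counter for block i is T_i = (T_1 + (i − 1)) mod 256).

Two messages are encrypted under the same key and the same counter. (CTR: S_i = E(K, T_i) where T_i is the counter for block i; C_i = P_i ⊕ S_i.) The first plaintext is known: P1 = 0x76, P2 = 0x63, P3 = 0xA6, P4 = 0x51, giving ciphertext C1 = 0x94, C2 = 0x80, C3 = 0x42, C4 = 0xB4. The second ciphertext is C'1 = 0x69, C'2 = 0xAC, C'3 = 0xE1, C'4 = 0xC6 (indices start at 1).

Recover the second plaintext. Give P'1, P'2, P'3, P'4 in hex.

In CTR with a reused counter, both messages share the same keystream S_i, so C_i ⊕ C'_i = P_i ⊕ P'_i and thus P'_i = P_i ⊕ C_i ⊕ C'_i.
P'1: 0x76 ⊕ 0x94 ⊕ 0x69 = 0x8B.
P'2: 0x63 ⊕ 0x80 ⊕ 0xAC = 0x4F.
P'3: 0xA6 ⊕ 0x42 ⊕ 0xE1 = 0x05.
P'4: 0x51 ⊕ 0xB4 ⊕ 0xC6 = 0x23.

P'1 = 0x8B, P'2 = 0x4F, P'3 = 0x05, P'4 = 0x23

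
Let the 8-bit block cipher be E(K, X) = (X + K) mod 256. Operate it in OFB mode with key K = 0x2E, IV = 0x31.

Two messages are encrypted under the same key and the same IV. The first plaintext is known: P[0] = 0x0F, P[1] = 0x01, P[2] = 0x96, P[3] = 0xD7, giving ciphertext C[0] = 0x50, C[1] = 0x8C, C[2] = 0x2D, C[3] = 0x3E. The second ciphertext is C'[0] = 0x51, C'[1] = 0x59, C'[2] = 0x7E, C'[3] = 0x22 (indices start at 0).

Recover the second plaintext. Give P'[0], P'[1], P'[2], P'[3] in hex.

P'[0] = 0x0E, P'[1] = 0xD4, P'[2] = 0xC5, P'[3] = 0xCB

In OFB with a reused IV, both messages share the same keystream S_i, so C_i ⊕ C'_i = P_i ⊕ P'_i and thus P'_i = P_i ⊕ C_i ⊕ C'_i.
P'[0]: 0x0F ⊕ 0x50 ⊕ 0x51 = 0x0E.
P'[1]: 0x01 ⊕ 0x8C ⊕ 0x59 = 0xD4.
P'[2]: 0x96 ⊕ 0x2D ⊕ 0x7E = 0xC5.
P'[3]: 0xD7 ⊕ 0x3E ⊕ 0x22 = 0xCB.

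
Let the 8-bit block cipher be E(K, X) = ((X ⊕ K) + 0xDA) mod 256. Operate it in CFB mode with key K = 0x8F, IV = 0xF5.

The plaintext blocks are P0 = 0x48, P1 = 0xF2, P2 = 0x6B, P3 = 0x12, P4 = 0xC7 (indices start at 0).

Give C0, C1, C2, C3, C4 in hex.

CFB encryption: C_i = P_i ⊕ E(K, C_{i−1}), with C_{−1} = IV.
C0: E(K, 0xF5) = 0x54; 0x48 ⊕ 0x54 = 0x1C.
C1: E(K, 0x1C) = 0x6D; 0xF2 ⊕ 0x6D = 0x9F.
C2: E(K, 0x9F) = 0xEA; 0x6B ⊕ 0xEA = 0x81.
C3: E(K, 0x81) = 0xE8; 0x12 ⊕ 0xE8 = 0xFA.
C4: E(K, 0xFA) = 0x4F; 0xC7 ⊕ 0x4F = 0x88.

C0 = 0x1C, C1 = 0x9F, C2 = 0x81, C3 = 0xFA, C4 = 0x88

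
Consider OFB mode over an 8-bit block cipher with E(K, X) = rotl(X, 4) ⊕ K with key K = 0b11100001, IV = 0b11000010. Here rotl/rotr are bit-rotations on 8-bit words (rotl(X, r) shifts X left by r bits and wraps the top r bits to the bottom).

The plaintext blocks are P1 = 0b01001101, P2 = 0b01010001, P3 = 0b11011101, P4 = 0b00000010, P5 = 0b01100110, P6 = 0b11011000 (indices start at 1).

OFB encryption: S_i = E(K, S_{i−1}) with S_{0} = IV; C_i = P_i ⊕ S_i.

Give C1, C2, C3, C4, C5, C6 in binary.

C1 = 0b10000000, C2 = 0b01101100, C3 = 0b11101111, C4 = 0b11000000, C5 = 0b10101011, C6 = 0b11100101

C1: S = E(K, 0b11000010) = 0b11001101; 0b01001101 ⊕ 0b11001101 = 0b10000000.
C2: S = E(K, 0b11001101) = 0b00111101; 0b01010001 ⊕ 0b00111101 = 0b01101100.
C3: S = E(K, 0b00111101) = 0b00110010; 0b11011101 ⊕ 0b00110010 = 0b11101111.
C4: S = E(K, 0b00110010) = 0b11000010; 0b00000010 ⊕ 0b11000010 = 0b11000000.
C5: S = E(K, 0b11000010) = 0b11001101; 0b01100110 ⊕ 0b11001101 = 0b10101011.
C6: S = E(K, 0b11001101) = 0b00111101; 0b11011000 ⊕ 0b00111101 = 0b11100101.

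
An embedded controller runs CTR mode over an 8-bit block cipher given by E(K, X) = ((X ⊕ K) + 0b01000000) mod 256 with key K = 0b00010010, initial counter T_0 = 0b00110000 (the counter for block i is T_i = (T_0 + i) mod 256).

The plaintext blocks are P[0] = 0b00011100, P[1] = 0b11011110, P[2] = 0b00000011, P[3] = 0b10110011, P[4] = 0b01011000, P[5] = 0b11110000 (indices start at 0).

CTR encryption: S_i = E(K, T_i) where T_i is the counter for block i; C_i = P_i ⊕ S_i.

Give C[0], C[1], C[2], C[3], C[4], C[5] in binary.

C[0] = 0b01111110, C[1] = 0b10111101, C[2] = 0b01100011, C[3] = 0b11010010, C[4] = 0b00111110, C[5] = 0b10010111

C[0]: T = 0b00110000, S = E(K, T) = 0b01100010; 0b00011100 ⊕ 0b01100010 = 0b01111110.
C[1]: T = 0b00110001, S = E(K, T) = 0b01100011; 0b11011110 ⊕ 0b01100011 = 0b10111101.
C[2]: T = 0b00110010, S = E(K, T) = 0b01100000; 0b00000011 ⊕ 0b01100000 = 0b01100011.
C[3]: T = 0b00110011, S = E(K, T) = 0b01100001; 0b10110011 ⊕ 0b01100001 = 0b11010010.
C[4]: T = 0b00110100, S = E(K, T) = 0b01100110; 0b01011000 ⊕ 0b01100110 = 0b00111110.
C[5]: T = 0b00110101, S = E(K, T) = 0b01100111; 0b11110000 ⊕ 0b01100111 = 0b10010111.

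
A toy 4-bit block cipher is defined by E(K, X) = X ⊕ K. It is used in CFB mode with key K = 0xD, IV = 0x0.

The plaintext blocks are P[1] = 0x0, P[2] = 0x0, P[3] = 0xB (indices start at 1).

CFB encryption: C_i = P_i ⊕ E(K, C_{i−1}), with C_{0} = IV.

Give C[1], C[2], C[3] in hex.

C[1] = 0xD, C[2] = 0x0, C[3] = 0x6

C[1]: E(K, 0x0) = 0xD; 0x0 ⊕ 0xD = 0xD.
C[2]: E(K, 0xD) = 0x0; 0x0 ⊕ 0x0 = 0x0.
C[3]: E(K, 0x0) = 0xD; 0xB ⊕ 0xD = 0x6.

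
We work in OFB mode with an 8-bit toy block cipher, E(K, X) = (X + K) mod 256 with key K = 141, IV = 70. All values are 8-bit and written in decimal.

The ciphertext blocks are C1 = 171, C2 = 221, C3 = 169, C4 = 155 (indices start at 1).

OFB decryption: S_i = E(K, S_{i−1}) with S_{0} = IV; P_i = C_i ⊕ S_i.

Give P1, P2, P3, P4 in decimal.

P1: S = E(K, 70) = 211; 171 ⊕ 211 = 120.
P2: S = E(K, 211) = 96; 221 ⊕ 96 = 189.
P3: S = E(K, 96) = 237; 169 ⊕ 237 = 68.
P4: S = E(K, 237) = 122; 155 ⊕ 122 = 225.

P1 = 120, P2 = 189, P3 = 68, P4 = 225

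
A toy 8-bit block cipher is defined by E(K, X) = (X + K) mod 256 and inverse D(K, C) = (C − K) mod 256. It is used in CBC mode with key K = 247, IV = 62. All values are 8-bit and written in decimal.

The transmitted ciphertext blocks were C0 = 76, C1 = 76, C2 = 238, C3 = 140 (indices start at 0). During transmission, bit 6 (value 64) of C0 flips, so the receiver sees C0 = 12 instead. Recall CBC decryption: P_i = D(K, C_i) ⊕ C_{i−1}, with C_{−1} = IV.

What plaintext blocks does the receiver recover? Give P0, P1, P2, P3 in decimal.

Only C0 changed, to 12. In CBC, a change in C_i garbles P_i and flips the same bit in P_{i+1}. Decrypting the received ciphertext:
P0: D(K, 12) = 21; 21 ⊕ 62 = 43.
P1: D(K, 76) = 85; 85 ⊕ 12 = 89.
P2: D(K, 238) = 247; 247 ⊕ 76 = 187.
P3: D(K, 140) = 149; 149 ⊕ 238 = 123.
Blocks that differ from the original plaintext: P0, P1.

P0 = 43, P1 = 89, P2 = 187, P3 = 123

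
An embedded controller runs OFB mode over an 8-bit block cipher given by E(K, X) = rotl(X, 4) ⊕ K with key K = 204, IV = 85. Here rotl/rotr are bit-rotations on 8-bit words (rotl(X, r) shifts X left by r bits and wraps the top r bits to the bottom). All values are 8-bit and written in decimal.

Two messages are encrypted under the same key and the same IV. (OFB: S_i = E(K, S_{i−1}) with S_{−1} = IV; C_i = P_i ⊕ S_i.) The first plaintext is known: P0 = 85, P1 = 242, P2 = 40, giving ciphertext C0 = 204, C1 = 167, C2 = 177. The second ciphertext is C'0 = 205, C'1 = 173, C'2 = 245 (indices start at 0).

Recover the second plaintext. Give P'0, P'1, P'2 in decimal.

In OFB with a reused IV, both messages share the same keystream S_i, so C_i ⊕ C'_i = P_i ⊕ P'_i and thus P'_i = P_i ⊕ C_i ⊕ C'_i.
P'0: 85 ⊕ 204 ⊕ 205 = 84.
P'1: 242 ⊕ 167 ⊕ 173 = 248.
P'2: 40 ⊕ 177 ⊕ 245 = 108.

P'0 = 84, P'1 = 248, P'2 = 108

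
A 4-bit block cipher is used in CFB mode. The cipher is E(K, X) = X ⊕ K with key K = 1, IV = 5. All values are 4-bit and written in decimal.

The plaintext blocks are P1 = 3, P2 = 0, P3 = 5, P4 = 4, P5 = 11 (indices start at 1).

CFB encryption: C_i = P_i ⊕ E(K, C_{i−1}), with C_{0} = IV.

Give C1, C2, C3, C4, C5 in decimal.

C1: E(K, 5) = 4; 3 ⊕ 4 = 7.
C2: E(K, 7) = 6; 0 ⊕ 6 = 6.
C3: E(K, 6) = 7; 5 ⊕ 7 = 2.
C4: E(K, 2) = 3; 4 ⊕ 3 = 7.
C5: E(K, 7) = 6; 11 ⊕ 6 = 13.

C1 = 7, C2 = 6, C3 = 2, C4 = 7, C5 = 13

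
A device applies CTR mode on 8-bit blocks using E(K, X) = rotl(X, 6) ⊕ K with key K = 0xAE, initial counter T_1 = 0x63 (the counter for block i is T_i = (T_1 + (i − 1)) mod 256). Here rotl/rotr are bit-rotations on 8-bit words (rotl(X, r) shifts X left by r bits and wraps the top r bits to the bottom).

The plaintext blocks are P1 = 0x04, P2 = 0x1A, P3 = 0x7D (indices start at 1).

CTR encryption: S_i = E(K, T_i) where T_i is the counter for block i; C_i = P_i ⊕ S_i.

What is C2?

C1: T = 0x63, S = E(K, T) = 0x76; 0x04 ⊕ 0x76 = 0x72.
C2: T = 0x64, S = E(K, T) = 0xB7; 0x1A ⊕ 0xB7 = 0xAD.

C2 = 0xAD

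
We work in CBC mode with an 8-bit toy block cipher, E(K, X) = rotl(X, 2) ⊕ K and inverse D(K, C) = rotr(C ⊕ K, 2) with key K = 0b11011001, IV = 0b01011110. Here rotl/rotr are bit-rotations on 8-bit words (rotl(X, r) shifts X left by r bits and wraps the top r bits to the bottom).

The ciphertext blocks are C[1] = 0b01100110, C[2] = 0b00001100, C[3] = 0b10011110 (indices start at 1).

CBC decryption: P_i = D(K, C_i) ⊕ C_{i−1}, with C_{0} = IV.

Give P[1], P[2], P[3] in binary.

P[1]: D(K, 0b01100110) = 0b11101111; 0b11101111 ⊕ 0b01011110 = 0b10110001.
P[2]: D(K, 0b00001100) = 0b01110101; 0b01110101 ⊕ 0b01100110 = 0b00010011.
P[3]: D(K, 0b10011110) = 0b11010001; 0b11010001 ⊕ 0b00001100 = 0b11011101.

P[1] = 0b10110001, P[2] = 0b00010011, P[3] = 0b11011101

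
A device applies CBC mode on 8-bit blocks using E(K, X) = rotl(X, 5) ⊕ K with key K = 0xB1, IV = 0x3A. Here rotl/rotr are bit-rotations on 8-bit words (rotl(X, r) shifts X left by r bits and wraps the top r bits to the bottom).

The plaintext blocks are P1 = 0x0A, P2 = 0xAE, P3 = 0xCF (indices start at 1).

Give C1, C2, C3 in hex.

C1 = 0xB7, C2 = 0x92, C3 = 0x1A

CBC encryption: C_i = E(K, P_i ⊕ C_{i−1}), with C_{0} = IV.
C1: P1 ⊕ 0x3A = 0x30; E(K, 0x30) = 0xB7.
C2: P2 ⊕ 0xB7 = 0x19; E(K, 0x19) = 0x92.
C3: P3 ⊕ 0x92 = 0x5D; E(K, 0x5D) = 0x1A.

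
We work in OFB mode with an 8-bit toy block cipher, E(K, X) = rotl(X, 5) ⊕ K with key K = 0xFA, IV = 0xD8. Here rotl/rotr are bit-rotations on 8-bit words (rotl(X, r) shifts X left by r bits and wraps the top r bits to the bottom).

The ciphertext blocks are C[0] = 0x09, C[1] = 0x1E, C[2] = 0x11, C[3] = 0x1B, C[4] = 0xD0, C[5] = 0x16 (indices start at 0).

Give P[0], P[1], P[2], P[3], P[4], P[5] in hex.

P[0] = 0xE8, P[1] = 0xD8, P[2] = 0x33, P[3] = 0xA5, P[4] = 0xFD, P[5] = 0x49

OFB decryption: S_i = E(K, S_{i−1}) with S_{−1} = IV; P_i = C_i ⊕ S_i.
P[0]: S = E(K, 0xD8) = 0xE1; 0x09 ⊕ 0xE1 = 0xE8.
P[1]: S = E(K, 0xE1) = 0xC6; 0x1E ⊕ 0xC6 = 0xD8.
P[2]: S = E(K, 0xC6) = 0x22; 0x11 ⊕ 0x22 = 0x33.
P[3]: S = E(K, 0x22) = 0xBE; 0x1B ⊕ 0xBE = 0xA5.
P[4]: S = E(K, 0xBE) = 0x2D; 0xD0 ⊕ 0x2D = 0xFD.
P[5]: S = E(K, 0x2D) = 0x5F; 0x16 ⊕ 0x5F = 0x49.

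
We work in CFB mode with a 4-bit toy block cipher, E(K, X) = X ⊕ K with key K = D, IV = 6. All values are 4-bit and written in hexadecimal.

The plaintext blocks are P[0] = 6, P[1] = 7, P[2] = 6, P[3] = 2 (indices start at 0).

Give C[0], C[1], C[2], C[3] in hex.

C[0] = D, C[1] = 7, C[2] = C, C[3] = 3

CFB encryption: C_i = P_i ⊕ E(K, C_{i−1}), with C_{−1} = IV.
C[0]: E(K, 6) = B; 6 ⊕ B = D.
C[1]: E(K, D) = 0; 7 ⊕ 0 = 7.
C[2]: E(K, 7) = A; 6 ⊕ A = C.
C[3]: E(K, C) = 1; 2 ⊕ 1 = 3.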